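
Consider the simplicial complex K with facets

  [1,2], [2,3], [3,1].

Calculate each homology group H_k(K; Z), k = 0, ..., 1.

H_0 ≅ Z,  H_1 ≅ Z.

Order the vertices as 1 < 2 < 3. Listing each simplex with vertices in this order, K has dimension 1 with simplices:

  0-simplices (3): [1], [2], [3]
  1-simplices (3): [1,2], [1,3], [2,3]

so the chain groups are C_0 ≅ Z^3, C_1 ≅ Z^3.

The boundary map ∂_1: C_1 → C_0 is given by ∂[p,q] = [q] − [p]. For instance
  ∂[2,3] = [3] − [2].
As a 3×3 matrix over Z this has rank 2, with invariant factors (1,1).

Computing H_k = (kernel of ∂_k) / (image of ∂_{k+1}):

  H_0: rank C_0 − rank ∂_1 = 3 − 2 = 1, and the invariant factors of ∂_1 are all 1, so H_0 = Z.
  H_1: rank ker ∂_1 − rank ∂_2 = (3 − 2) − 0 = 1, and there is no ∂_2, so H_1 = Z.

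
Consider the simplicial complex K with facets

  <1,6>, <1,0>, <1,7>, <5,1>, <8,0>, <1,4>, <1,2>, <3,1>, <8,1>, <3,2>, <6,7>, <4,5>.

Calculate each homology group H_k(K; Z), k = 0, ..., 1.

Take the total order 0 < 1 < 2 < 3 < 4 < 5 < 6 < 7 < 8 on the vertex set. Then K (dimension 1) consists of the simplices:

  0-simplices (9): [0], [1], [2], [3], [4], [5], [6], [7], [8]
  1-simplices (12): [0,1], [0,8], [1,2], [1,3], [1,4], [1,5], [1,6], [1,7], [1,8], [2,3], [4,5], [6,7]

so the chain groups are C_0 ≅ Z^9, C_1 ≅ Z^12.

The boundary map ∂_1: C_1 → C_0 maps an edge to its endpoints' difference, ∂[p,q] = q − p.
As a 9×12 matrix over Z this has rank 8, with invariant factors (1,1,1,1,1,1,1,1).

Computing H_k = (kernel of ∂_k) / (image of ∂_{k+1}):

  H_0: rank C_0 − rank ∂_1 = 9 − 8 = 1, and the invariant factors of ∂_1 are all 1, so H_0 = Z.
  H_1: rank ker ∂_1 − rank ∂_2 = (12 − 8) − 0 = 4, and there is no ∂_2, so H_1 = Z^4.

(K is a triangulation of a wedge of 4 circles.)

H_0 = Z,  H_1 = Z^4.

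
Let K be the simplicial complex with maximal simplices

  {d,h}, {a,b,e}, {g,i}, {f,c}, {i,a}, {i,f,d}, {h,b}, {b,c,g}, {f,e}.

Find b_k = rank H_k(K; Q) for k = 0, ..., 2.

b_0 = 1, b_1 = 4, b_2 = 0.

Fix the vertex order a < b < c < d < e < f < g < h < i and write every simplex with vertices in increasing order. Then dim K = 2 and the simplices of K are:

  0-simplices (9): a, b, c, d, e, f, g, h, i
  1-simplices (15): ab, ae, ai, bc, be, bg, bh, cf, cg, df, dh, di, ef, fi, gi
  2-simplices (3): abe, bcg, dfi

giving chain groups C_0 ≅ Z^9, C_1 ≅ Z^15, C_2 ≅ Z^3.

The boundary map ∂_1: C_1 → C_0 sends each edge [p,q] (with p < q) to q − p.
The resulting 9×15 matrix has rank 8, and its Smith normal form has invariant factors (1,1,1,1,1,1,1,1).

Boundary ∂_2: C_2 → C_1 acts by ∂[p,q,r] = [q,r] − [p,r] + [p,q]. For instance
  ∂abe = be − ae + ab,
  ∂bcg = cg − bg + bc.
This gives a 15×3 integer matrix of rank 3; reducing to Smith normal form yields diagonal entries (1,1,1).

Computing H_k = (kernel of ∂_k) / (image of ∂_{k+1}):

  H_0: rank C_0 − rank ∂_1 = 9 − 8 = 1, and the invariant factors of ∂_1 are all 1, so H_0 ≅ Z.
  H_1: rank ker ∂_1 − rank ∂_2 = (15 − 8) − 3 = 4, and the invariant factors of ∂_2 are all 1, so H_1 ≅ Z^4.
  H_2: rank ker ∂_2 − rank ∂_3 = (3 − 3) − 0 = 0, and there is no ∂_3, so H_2 ≅ 0.

As a check, the Euler characteristic is 9 − 15 + 3 = -3, which agrees with 1 − 4 + 0 = -3.

Hence the Betti numbers are b_0 = 1, b_1 = 4, b_2 = 0.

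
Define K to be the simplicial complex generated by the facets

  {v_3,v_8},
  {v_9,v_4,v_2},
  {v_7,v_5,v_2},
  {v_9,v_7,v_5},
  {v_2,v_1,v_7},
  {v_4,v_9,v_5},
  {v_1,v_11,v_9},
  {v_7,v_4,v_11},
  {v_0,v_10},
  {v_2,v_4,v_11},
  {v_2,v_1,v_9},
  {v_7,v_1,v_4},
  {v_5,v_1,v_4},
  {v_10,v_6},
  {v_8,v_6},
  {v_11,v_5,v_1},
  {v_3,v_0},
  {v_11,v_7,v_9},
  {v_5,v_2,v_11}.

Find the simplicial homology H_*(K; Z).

H_0 = Z^2,  H_1 = Z^3,  H_2 = Z.

Take the total order v_0 < v_1 < v_2 < v_3 < v_4 < v_5 < v_6 < v_7 < v_8 < v_9 < v_10 < v_11 on the vertex set. Then K (dimension 2) consists of the simplices:

  0-simplices (12): [v_0], [v_1], [v_2], [v_3], [v_4], [v_5], [v_6], [v_7], [v_8], [v_9], [v_10], [v_11]
  1-simplices (26): (26 of them)
  2-simplices (14): (14 of them)

giving chain groups C_0 ≅ Z^12, C_1 ≅ Z^26, C_2 ≅ Z^14.

Boundary ∂_1: C_1 → C_0 sends each edge [p,q] (with p < q) to q − p.
The 12×26 boundary matrix has rank 10 and Smith normal form diag(1,1,1,1,1,1,1,1,1,1).

The boundary map ∂_2: C_2 → C_1 sends each 2-simplex [p,q,r] to [q,r] − [p,r] + [p,q]. For instance
  ∂[v_1,v_4,v_5] = [v_4,v_5] − [v_1,v_5] + [v_1,v_4],
  ∂[v_4,v_5,v_9] = [v_5,v_9] − [v_4,v_9] + [v_4,v_5].
As a 26×14 matrix over Z this has rank 13, with invariant factors (1,1,1,1,1,1,1,1,1,1,1,1,1).

Computing H_k = (kernel of ∂_k) / (image of ∂_{k+1}):

  H_0: rank C_0 − rank ∂_1 = 12 − 10 = 2, and the invariant factors of ∂_1 are all 1, so H_0 = Z^2.
  H_1: rank ker ∂_1 − rank ∂_2 = (26 − 10) − 13 = 3, and the invariant factors of ∂_2 are all 1, so H_1 = Z^3.
  H_2: rank ker ∂_2 − rank ∂_3 = (14 − 13) − 0 = 1, and there is no ∂_3, so H_2 = Z.

(K is a triangulation of the disjoint union of the torus T^2 and the circle S^1.)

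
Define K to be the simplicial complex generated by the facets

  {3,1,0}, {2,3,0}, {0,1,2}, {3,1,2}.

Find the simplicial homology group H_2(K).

We work with the vertex ordering 0 < 1 < 2 < 3. The simplices of K, each written with vertices in increasing order, are:

  0-simplices (4): [0], [1], [2], [3]
  1-simplices (6): [0,1], [0,2], [0,3], [1,2], [1,3], [2,3]
  2-simplices (4): [0,1,2], [0,1,3], [0,2,3], [1,2,3]

so the chain groups are C_0 ≅ Z^4, C_1 ≅ Z^6, C_2 ≅ Z^4.

The boundary map ∂_1: C_1 → C_0 maps an edge to its endpoints' difference, ∂[p,q] = q − p. For instance
  ∂[0,1] = [1] − [0].
The resulting 4×6 matrix has rank 3, and its Smith normal form has invariant factors (1,1,1).

The boundary map ∂_2: C_2 → C_1 sends each 2-simplex [p,q,r] to [q,r] − [p,r] + [p,q]. For instance
  ∂[0,1,3] = [1,3] − [0,3] + [0,1],
  ∂[0,2,3] = [2,3] − [0,3] + [0,2].
The resulting 6×4 matrix has rank 3, and its Smith normal form has invariant factors (1,1,1).

Computing H_k = (kernel of ∂_k) / (image of ∂_{k+1}):

  H_2: rank ker ∂_2 − rank ∂_3 = (4 − 3) − 0 = 1, and there is no ∂_3, so H_2 ≅ Z.

H_2 = Z.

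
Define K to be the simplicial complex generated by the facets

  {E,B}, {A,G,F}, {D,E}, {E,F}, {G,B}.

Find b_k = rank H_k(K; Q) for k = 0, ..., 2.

We work with the vertex ordering A < B < D < E < F < G. The simplices of K, each written with vertices in increasing order, are:

  0-simplices (6): A, B, D, E, F, G
  1-simplices (7): AF, AG, BE, BG, DE, EF, FG
  2-simplices (1): AFG

giving chain groups C_0 ≅ Z^6, C_1 ≅ Z^7, C_2 ≅ Z^1.

The boundary map ∂_1: C_1 → C_0 is given by ∂[p,q] = [q] − [p].
As a 6×7 matrix over Z this has rank 5, with invariant factors (1,1,1,1,1).

The boundary map ∂_2: C_2 → C_1 acts by ∂[p,q,r] = [q,r] − [p,r] + [p,q]. For instance
  ∂AFG = FG − AG + AF.
The resulting 7×1 matrix has rank 1, and its Smith normal form has invariant factors (1).

Reading off H_k = ker ∂_k / im ∂_{k+1}:

  H_0: rank C_0 − rank ∂_1 = 6 − 5 = 1, and the invariant factors of ∂_1 are all 1, so H_0 ≅ Z.
  H_1: rank ker ∂_1 − rank ∂_2 = (7 − 5) − 1 = 1, and the invariant factors of ∂_2 are all 1, so H_1 ≅ Z.
  H_2: rank ker ∂_2 − rank ∂_3 = (1 − 1) − 0 = 0, and there is no ∂_3, so H_2 ≅ 0.

Hence the Betti numbers are b_0 = 1, b_1 = 1, b_2 = 0.

b_0 = 1, b_1 = 1, b_2 = 0.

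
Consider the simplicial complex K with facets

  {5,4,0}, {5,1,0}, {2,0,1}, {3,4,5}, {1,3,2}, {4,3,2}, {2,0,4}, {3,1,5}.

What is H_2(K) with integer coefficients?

We work with the vertex ordering 0 < 1 < 2 < 3 < 4 < 5. The simplices of K, each written with vertices in increasing order, are:

  0-simplices (6): [0], [1], [2], [3], [4], [5]
  1-simplices (12): [0,1], [0,2], [0,4], [0,5], [1,2], [1,3], [1,5], [2,3], [2,4], [3,4], [3,5], [4,5]
  2-simplices (8): [0,1,2], [0,1,5], [0,2,4], [0,4,5], [1,2,3], [1,3,5], [2,3,4], [3,4,5]

so the chain groups are C_0 ≅ Z^6, C_1 ≅ Z^12, C_2 ≅ Z^8.

The boundary map ∂_1: C_1 → C_0 maps an edge to its endpoints' difference, ∂[p,q] = q − p. For instance
  ∂[3,5] = [5] − [3].
The 6×12 boundary matrix has rank 5 and Smith normal form diag(1,1,1,1,1).

∂_2: C_2 → C_1 maps a triangle to the signed sum of its edges. For instance
  ∂[0,4,5] = [4,5] − [0,5] + [0,4],
  ∂[0,1,2] = [1,2] − [0,2] + [0,1].
As a 12×8 matrix over Z this has rank 7, with invariant factors (1,1,1,1,1,1,1).

From H_k ≅ ker(∂_k) / im(∂_{k+1}) we obtain:

  H_2: rank ker ∂_2 − rank ∂_3 = (8 − 7) − 0 = 1, and there is no ∂_3, so H_2 = Z.

(K is a triangulation of the 2-sphere S^2.)

H_2 ≅ Z.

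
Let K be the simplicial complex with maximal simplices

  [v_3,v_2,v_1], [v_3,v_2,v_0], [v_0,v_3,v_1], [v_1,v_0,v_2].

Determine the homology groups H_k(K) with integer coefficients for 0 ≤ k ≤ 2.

Order the vertices as v_0 < v_1 < v_2 < v_3. Listing each simplex with vertices in this order, K has dimension 2 with simplices:

  0-simplices (4): [v_0], [v_1], [v_2], [v_3]
  1-simplices (6): [v_0,v_1], [v_0,v_2], [v_0,v_3], [v_1,v_2], [v_1,v_3], [v_2,v_3]
  2-simplices (4): [v_0,v_1,v_2], [v_0,v_1,v_3], [v_0,v_2,v_3], [v_1,v_2,v_3]

Hence C_0 ≅ Z^4, C_1 ≅ Z^6, C_2 ≅ Z^4.

∂_1: C_1 → C_0 maps an edge to its endpoints' difference, ∂[p,q] = q − p.
As a 4×6 matrix over Z this has rank 3, with invariant factors (1,1,1).

∂_2: C_2 → C_1 acts by ∂[p,q,r] = [q,r] − [p,r] + [p,q]. For instance
  ∂[v_0,v_1,v_2] = [v_1,v_2] − [v_0,v_2] + [v_0,v_1],
  ∂[v_1,v_2,v_3] = [v_2,v_3] − [v_1,v_3] + [v_1,v_2].
The 6×4 boundary matrix has rank 3 and Smith normal form diag(1,1,1).

Reading off H_k = ker ∂_k / im ∂_{k+1}:

  H_0: rank C_0 − rank ∂_1 = 4 − 3 = 1, and the invariant factors of ∂_1 are all 1, so H_0 ≅ Z.
  H_1: rank ker ∂_1 − rank ∂_2 = (6 − 3) − 3 = 0, and the invariant factors of ∂_2 are all 1, so H_1 ≅ 0.
  H_2: rank ker ∂_2 − rank ∂_3 = (4 − 3) − 0 = 1, and there is no ∂_3, so H_2 ≅ Z.

(K is a triangulation of the 2-sphere S^2.)

H_0 ≅ Z,  H_1 = 0,  H_2 ≅ Z.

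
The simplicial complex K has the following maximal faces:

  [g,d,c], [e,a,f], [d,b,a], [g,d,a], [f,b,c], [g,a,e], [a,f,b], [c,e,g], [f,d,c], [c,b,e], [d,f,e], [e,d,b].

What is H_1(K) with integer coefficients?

Order the vertices as a < b < c < d < e < f < g. Listing each simplex with vertices in this order, K has dimension 2 with simplices:

  0-simplices (7): a, b, c, d, e, f, g
  1-simplices (18): ab, ad, ae, af, ag, bc, bd, be, bf, cd, ce, cf, cg, de, df, dg, ef, eg
  2-simplices (12): abd, abf, adg, aef, aeg, bce, bcf, bde, cdf, cdg, ceg, def

giving chain groups C_0 ≅ Z^7, C_1 ≅ Z^18, C_2 ≅ Z^12.

The boundary map ∂_1: C_1 → C_0 sends each edge [p,q] (with p < q) to q − p. For instance
  ∂cd = d − c.
As a 7×18 matrix over Z this has rank 6, with invariant factors (1,1,1,1,1,1).

∂_2: C_2 → C_1 sends each 2-simplex [p,q,r] to [q,r] − [p,r] + [p,q]. For instance
  ∂bce = ce − be + bc,
  ∂ceg = eg − cg + ce.
As a 18×12 matrix over Z this has rank 12, with invariant factors (1,1,1,1,1,1,1,1,1,1,1,2).

Reading off H_k = ker ∂_k / im ∂_{k+1}:

  H_1: rank ker ∂_1 − rank ∂_2 = (18 − 6) − 12 = 0, and ∂_2 has invariant factor 2 > 1, so H_1 ≅ Z/2.

H_1 ≅ Z/2.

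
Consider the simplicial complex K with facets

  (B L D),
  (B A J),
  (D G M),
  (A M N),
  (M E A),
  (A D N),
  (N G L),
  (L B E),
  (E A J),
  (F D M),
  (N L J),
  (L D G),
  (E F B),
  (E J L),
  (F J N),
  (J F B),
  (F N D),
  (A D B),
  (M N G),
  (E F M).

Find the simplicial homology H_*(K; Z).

Fix the vertex order A < B < D < E < F < G < J < L < M < N and write every simplex with vertices in increasing order. Then dim K = 2 and the simplices of K are:

  0-simplices (10): A, B, D, E, F, G, J, L, M, N
  1-simplices (30): AB, AD, AE, AJ, AM, AN, BD, BE, BF, BJ, BL, DF, DG, DL, DM, DN, EF, EJ, EL, EM, FJ, FM, FN, GL, GM, GN, JL, JN, LN, MN
  2-simplices (20): ABD, ABJ, ADN, AEJ, AEM, AMN, BDL, BEF, BEL, BFJ, DFM, DFN, DGL, DGM, EFM, EJL, FJN, GLN, GMN, JLN

giving chain groups C_0 ≅ Z^10, C_1 ≅ Z^30, C_2 ≅ Z^20.

∂_1: C_1 → C_0 sends each edge [p,q] (with p < q) to q − p. For instance
  ∂JL = L − J.
This gives a 10×30 integer matrix of rank 9; reducing to Smith normal form yields diagonal entries (1,1,1,1,1,1,1,1,1).

The boundary map ∂_2: C_2 → C_1 sends each 2-simplex [p,q,r] to [q,r] − [p,r] + [p,q]. For instance
  ∂AEM = EM − AM + AE,
  ∂FJN = JN − FN + FJ.
This gives a 30×20 integer matrix of rank 20; reducing to Smith normal form yields diagonal entries (1,1,1,1,1,1,1,1,1,1,1,1,1,1,1,1,1,1,1,2).

Computing H_k = (kernel of ∂_k) / (image of ∂_{k+1}):

  H_0: rank C_0 − rank ∂_1 = 10 − 9 = 1, and the invariant factors of ∂_1 are all 1, so H_0 ≅ Z.
  H_1: rank ker ∂_1 − rank ∂_2 = (30 − 9) − 20 = 1, and ∂_2 has invariant factor 2 > 1, so H_1 ≅ Z ⊕ Z_2.
  H_2: rank ker ∂_2 − rank ∂_3 = (20 − 20) − 0 = 0, and there is no ∂_3, so H_2 ≅ 0.

As a check, the Euler characteristic is 10 − 30 + 20 = 0, which agrees with 1 − 1 + 0 = 0.
(K is a triangulation of the Klein bottle.)

H_0 = Z,  H_1 = Z ⊕ Z_2,  H_2 = 0.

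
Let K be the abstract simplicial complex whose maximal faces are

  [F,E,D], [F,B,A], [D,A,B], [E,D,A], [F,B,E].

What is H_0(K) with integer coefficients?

H_0 ≅ Z.

K has 5 vertices, 10 edges, 5 triangles.
rank ∂_0 = 0, rank ∂_1 = 4 ⇒ b_0 = 5 − 0 − 4 = 1; all invariant factors of ∂_1 are 1 so no torsion. So H_0 ≅ Z.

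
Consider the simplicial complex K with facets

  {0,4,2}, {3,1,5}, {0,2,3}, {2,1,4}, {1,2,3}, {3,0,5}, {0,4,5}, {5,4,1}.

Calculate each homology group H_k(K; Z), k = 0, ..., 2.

H_0 = Z,  H_1 = 0,  H_2 = Z.

K has 6 vertices, 12 edges, 8 triangles.
rank ∂_0 = 0, rank ∂_1 = 5 ⇒ b_0 = 6 − 0 − 5 = 1; all invariant factors of ∂_1 are 1 so no torsion. So H_0 = Z.
rank ∂_1 = 5, rank ∂_2 = 7 ⇒ b_1 = 12 − 5 − 7 = 0; all invariant factors of ∂_2 are 1 so no torsion. So H_1 = 0.
rank ∂_2 = 7, rank ∂_3 = 0 ⇒ b_2 = 8 − 7 − 0 = 1. So H_2 = Z.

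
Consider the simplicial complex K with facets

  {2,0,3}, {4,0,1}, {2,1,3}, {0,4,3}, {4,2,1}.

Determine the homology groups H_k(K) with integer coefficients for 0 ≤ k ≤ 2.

H_0 = Z,  H_1 = Z,  H_2 = 0.

We work with the vertex ordering 0 < 1 < 2 < 3 < 4. The simplices of K, each written with vertices in increasing order, are:

  0-simplices (5): [0], [1], [2], [3], [4]
  1-simplices (10): [0,1], [0,2], [0,3], [0,4], [1,2], [1,3], [1,4], [2,3], [2,4], [3,4]
  2-simplices (5): [0,1,4], [0,2,3], [0,3,4], [1,2,3], [1,2,4]

giving chain groups C_0 ≅ Z^5, C_1 ≅ Z^10, C_2 ≅ Z^5.

The boundary map ∂_1: C_1 → C_0 sends each edge [p,q] (with p < q) to q − p. For instance
  ∂[0,1] = [1] − [0].
The resulting 5×10 matrix has rank 4, and its Smith normal form has invariant factors (1,1,1,1).

The boundary map ∂_2: C_2 → C_1 acts by ∂[p,q,r] = [q,r] − [p,r] + [p,q]. For instance
  ∂[1,2,4] = [2,4] − [1,4] + [1,2],
  ∂[0,3,4] = [3,4] − [0,4] + [0,3].
The 10×5 boundary matrix has rank 5 and Smith normal form diag(1,1,1,1,1).

Now H_k = ker ∂_k / im ∂_{k+1}, so:

  H_0: rank C_0 − rank ∂_1 = 5 − 4 = 1, and the invariant factors of ∂_1 are all 1, so H_0 ≅ Z.
  H_1: rank ker ∂_1 − rank ∂_2 = (10 − 4) − 5 = 1, and the invariant factors of ∂_2 are all 1, so H_1 ≅ Z.
  H_2: rank ker ∂_2 − rank ∂_3 = (5 − 5) − 0 = 0, and there is no ∂_3, so H_2 ≅ 0.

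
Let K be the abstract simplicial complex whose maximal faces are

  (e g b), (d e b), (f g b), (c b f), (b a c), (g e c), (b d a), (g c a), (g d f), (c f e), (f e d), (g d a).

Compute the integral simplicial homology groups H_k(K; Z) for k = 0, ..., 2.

H_0 = Z,  H_1 = Z/2,  H_2 = 0.

Fix the vertex order a < b < c < d < e < f < g and write every simplex with vertices in increasing order. Then dim K = 2 and the simplices of K are:

  0-simplices (7): a, b, c, d, e, f, g
  1-simplices (18): ab, ac, ad, ag, bc, bd, be, bf, bg, ce, cf, cg, de, df, dg, ef, eg, fg
  2-simplices (12): abc, abd, acg, adg, bcf, bde, beg, bfg, cef, ceg, def, dfg

Hence C_0 ≅ Z^7, C_1 ≅ Z^18, C_2 ≅ Z^12.

The boundary map ∂_1: C_1 → C_0 maps an edge to its endpoints' difference, ∂[p,q] = q − p. For instance
  ∂ad = d − a.
As a 7×18 matrix over Z this has rank 6, with invariant factors (1,1,1,1,1,1).

∂_2: C_2 → C_1 sends each 2-simplex [p,q,r] to [q,r] − [p,r] + [p,q]. For instance
  ∂dfg = fg − dg + df,
  ∂abd = bd − ad + ab.
The 18×12 boundary matrix has rank 12 and Smith normal form diag(1,1,1,1,1,1,1,1,1,1,1,2).

From H_k ≅ ker(∂_k) / im(∂_{k+1}) we obtain:

  H_0: rank C_0 − rank ∂_1 = 7 − 6 = 1, and the invariant factors of ∂_1 are all 1, so H_0 ≅ Z.
  H_1: rank ker ∂_1 − rank ∂_2 = (18 − 6) − 12 = 0, and ∂_2 has invariant factor 2 > 1, so H_1 ≅ Z/2.
  H_2: rank ker ∂_2 − rank ∂_3 = (12 − 12) − 0 = 0, and there is no ∂_3, so H_2 ≅ 0.

(K is a triangulation of the real projective plane RP^2.)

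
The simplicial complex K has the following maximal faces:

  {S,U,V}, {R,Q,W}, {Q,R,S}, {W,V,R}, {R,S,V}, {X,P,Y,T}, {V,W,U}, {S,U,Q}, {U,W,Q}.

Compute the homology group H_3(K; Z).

H_3 ≅ 0.

Fix the vertex order P < Q < R < S < T < U < V < W < X < Y and write every simplex with vertices in increasing order. Then dim K = 3 and the simplices of K are:

  0-simplices (10): P, Q, R, S, T, U, V, W, X, Y
  1-simplices (18): PT, PX, PY, QR, QS, QU, QW, RS, RV, RW, SU, SV, TX, TY, UV, UW, VW, XY
  2-simplices (12): PTX, PTY, PXY, QRS, QRW, QSU, QUW, RSV, RVW, SUV, TXY, UVW
  3-simplices (1): PTXY

Hence C_0 ≅ Z^10, C_1 ≅ Z^18, C_2 ≅ Z^12, C_3 ≅ Z^1.

∂_1: C_1 → C_0 is given by ∂[p,q] = [q] − [p]. For instance
  ∂PX = X − P.
The 10×18 boundary matrix has rank 8 and Smith normal form diag(1,1,1,1,1,1,1,1).

Boundary ∂_2: C_2 → C_1 acts by ∂[p,q,r] = [q,r] − [p,r] + [p,q]. For instance
  ∂QSU = SU − QU + QS,
  ∂PTY = TY − PY + PT.
The 18×12 boundary matrix has rank 10 and Smith normal form diag(1,1,1,1,1,1,1,1,1,1).

Boundary ∂_3: C_3 → C_2 sends each 3-simplex σ to the alternating sum Σ_i (−1)^i (σ with its i-th vertex removed). For instance
  ∂PTXY = TXY − PXY + PTY − PTX.
The resulting 12×1 matrix has rank 1, and its Smith normal form has invariant factors (1).

From H_k ≅ ker(∂_k) / im(∂_{k+1}) we obtain:

  H_3: rank ker ∂_3 − rank ∂_4 = (1 − 1) − 0 = 0, and there is no ∂_4, so H_3 = 0.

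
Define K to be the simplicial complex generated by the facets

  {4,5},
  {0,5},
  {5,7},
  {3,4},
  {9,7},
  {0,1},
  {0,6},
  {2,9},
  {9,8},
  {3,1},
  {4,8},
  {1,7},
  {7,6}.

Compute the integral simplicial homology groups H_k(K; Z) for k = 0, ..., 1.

We work with the vertex ordering 0 < 1 < 2 < 3 < 4 < 5 < 6 < 7 < 8 < 9. The simplices of K, each written with vertices in increasing order, are:

  0-simplices (10): [0], [1], [2], [3], [4], [5], [6], [7], [8], [9]
  1-simplices (13): [0,1], [0,5], [0,6], [1,3], [1,7], [2,9], [3,4], [4,5], [4,8], [5,7], [6,7], [7,9], [8,9]

so the chain groups are C_0 ≅ Z^10, C_1 ≅ Z^13.

Boundary ∂_1: C_1 → C_0 is given by ∂[p,q] = [q] − [p]. For instance
  ∂[1,7] = [7] − [1].
The 10×13 boundary matrix has rank 9 and Smith normal form diag(1,1,1,1,1,1,1,1,1).

Now H_k = ker ∂_k / im ∂_{k+1}, so:

  H_0: rank C_0 − rank ∂_1 = 10 − 9 = 1, and the invariant factors of ∂_1 are all 1, so H_0 = Z.
  H_1: rank ker ∂_1 − rank ∂_2 = (13 − 9) − 0 = 4, and there is no ∂_2, so H_1 = Z^4.

As a check, the Euler characteristic is 10 − 13 = -3, which agrees with 1 − 4 = -3.

H_0 = Z,  H_1 = Z^4.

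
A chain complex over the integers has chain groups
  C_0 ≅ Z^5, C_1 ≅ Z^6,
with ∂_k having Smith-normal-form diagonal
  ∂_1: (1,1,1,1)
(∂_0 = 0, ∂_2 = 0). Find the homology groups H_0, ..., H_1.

H_0: b_0 = 5 − 0 − 4 = 1; torsion from ∂_1 factors > 1: none. So H_0 ≅ Z.
H_1: b_1 = 6 − 4 − 0 = 2; torsion from ∂_2 factors > 1: none. So H_1 ≅ Z^2.

H_0 ≅ Z,  H_1 ≅ Z^2.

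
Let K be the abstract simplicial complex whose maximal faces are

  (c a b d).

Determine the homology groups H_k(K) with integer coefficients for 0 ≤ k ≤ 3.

K has 4 vertices, 6 edges, 4 triangles, 1 3-simplex.
rank ∂_0 = 0, rank ∂_1 = 3 ⇒ b_0 = 4 − 0 − 3 = 1; all invariant factors of ∂_1 are 1 so no torsion. So H_0 ≅ Z.
rank ∂_1 = 3, rank ∂_2 = 3 ⇒ b_1 = 6 − 3 − 3 = 0; all invariant factors of ∂_2 are 1 so no torsion. So H_1 ≅ 0.
rank ∂_2 = 3, rank ∂_3 = 1 ⇒ b_2 = 4 − 3 − 1 = 0; all invariant factors of ∂_3 are 1 so no torsion. So H_2 ≅ 0.
rank ∂_3 = 1, rank ∂_4 = 0 ⇒ b_3 = 1 − 1 − 0 = 0. So H_3 ≅ 0.

H_0 = Z,  H_1 = 0,  H_2 = 0,  H_3 = 0.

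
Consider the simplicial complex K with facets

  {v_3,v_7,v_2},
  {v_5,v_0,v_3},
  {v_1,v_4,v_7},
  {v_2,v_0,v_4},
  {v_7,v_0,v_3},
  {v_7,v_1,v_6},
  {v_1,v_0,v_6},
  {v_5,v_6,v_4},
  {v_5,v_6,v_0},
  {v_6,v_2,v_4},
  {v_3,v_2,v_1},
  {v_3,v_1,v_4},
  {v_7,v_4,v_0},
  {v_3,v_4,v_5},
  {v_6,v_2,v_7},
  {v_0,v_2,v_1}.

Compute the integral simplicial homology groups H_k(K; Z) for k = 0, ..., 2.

Fix the vertex order v_0 < v_1 < v_2 < v_3 < v_4 < v_5 < v_6 < v_7 and write every simplex with vertices in increasing order. Then dim K = 2 and the simplices of K are:

  0-simplices (8): [v_0], [v_1], [v_2], [v_3], [v_4], [v_5], [v_6], [v_7]
  1-simplices (24): (24 of them)
  2-simplices (16): (16 of them)

so the chain groups are C_0 ≅ Z^8, C_1 ≅ Z^24, C_2 ≅ Z^16.

The boundary map ∂_1: C_1 → C_0 maps an edge to its endpoints' difference, ∂[p,q] = q − p.
The 8×24 boundary matrix has rank 7 and Smith normal form diag(1,1,1,1,1,1,1).

∂_2: C_2 → C_1 acts by ∂[p,q,r] = [q,r] − [p,r] + [p,q]. For instance
  ∂[v_2,v_3,v_7] = [v_3,v_7] − [v_2,v_7] + [v_2,v_3],
  ∂[v_0,v_2,v_4] = [v_2,v_4] − [v_0,v_4] + [v_0,v_2].
The resulting 24×16 matrix has rank 15, and its Smith normal form has invariant factors (1,1,1,1,1,1,1,1,1,1,1,1,1,1,1).

Reading off H_k = ker ∂_k / im ∂_{k+1}:

  H_0: rank C_0 − rank ∂_1 = 8 − 7 = 1, and the invariant factors of ∂_1 are all 1, so H_0 = Z.
  H_1: rank ker ∂_1 − rank ∂_2 = (24 − 7) − 15 = 2, and the invariant factors of ∂_2 are all 1, so H_1 = Z^2.
  H_2: rank ker ∂_2 − rank ∂_3 = (16 − 15) − 0 = 1, and there is no ∂_3, so H_2 = Z.

H_0 ≅ Z,  H_1 ≅ Z^2,  H_2 ≅ Z.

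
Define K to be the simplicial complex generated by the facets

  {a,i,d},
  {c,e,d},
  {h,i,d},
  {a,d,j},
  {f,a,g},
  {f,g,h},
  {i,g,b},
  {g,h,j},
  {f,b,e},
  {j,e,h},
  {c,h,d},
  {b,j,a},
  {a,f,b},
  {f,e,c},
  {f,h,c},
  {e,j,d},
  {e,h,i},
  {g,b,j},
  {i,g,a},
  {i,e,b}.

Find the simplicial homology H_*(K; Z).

Fix the vertex order a < b < c < d < e < f < g < h < i < j and write every simplex with vertices in increasing order. Then dim K = 2 and the simplices of K are:

  0-simplices (10): a, b, c, d, e, f, g, h, i, j
  1-simplices (30): ab, ad, af, ag, ai, aj, be, bf, bg, bi, bj, cd, ce, cf, ch, de, dh, di, dj, ef, eh, ei, ej, fg, fh, gh, gi, gj, hi, hj
  2-simplices (20): abf, abj, adi, adj, afg, agi, bef, bei, bgi, bgj, cde, cdh, cef, cfh, dej, dhi, ehi, ehj, fgh, ghj

giving chain groups C_0 ≅ Z^10, C_1 ≅ Z^30, C_2 ≅ Z^20.

The boundary map ∂_1: C_1 → C_0 maps an edge to its endpoints' difference, ∂[p,q] = q − p. For instance
  ∂cf = f − c.
As a 10×30 matrix over Z this has rank 9, with invariant factors (1,1,1,1,1,1,1,1,1).

∂_2: C_2 → C_1 maps a triangle to the signed sum of its edges. For instance
  ∂cde = de − ce + cd,
  ∂bei = ei − bi + be.
The resulting 30×20 matrix has rank 20, and its Smith normal form has invariant factors (1,1,1,1,1,1,1,1,1,1,1,1,1,1,1,1,1,1,1,2).

Now H_k = ker ∂_k / im ∂_{k+1}, so:

  H_0: rank C_0 − rank ∂_1 = 10 − 9 = 1, and the invariant factors of ∂_1 are all 1, so H_0 ≅ Z.
  H_1: rank ker ∂_1 − rank ∂_2 = (30 − 9) − 20 = 1, and ∂_2 has invariant factor 2 > 1, so H_1 ≅ Z ⊕ Z/2.
  H_2: rank ker ∂_2 − rank ∂_3 = (20 − 20) − 0 = 0, and there is no ∂_3, so H_2 ≅ 0.

(K is a triangulation of the Klein bottle.)

H_0 ≅ Z,  H_1 ≅ Z ⊕ Z/2,  H_2 = 0.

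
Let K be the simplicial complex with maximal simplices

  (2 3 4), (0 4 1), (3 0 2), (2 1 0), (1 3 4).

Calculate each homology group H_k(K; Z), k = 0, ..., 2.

Take the total order 0 < 1 < 2 < 3 < 4 on the vertex set. Then K (dimension 2) consists of the simplices:

  0-simplices (5): [0], [1], [2], [3], [4]
  1-simplices (10): [0,1], [0,2], [0,3], [0,4], [1,2], [1,3], [1,4], [2,3], [2,4], [3,4]
  2-simplices (5): [0,1,2], [0,1,4], [0,2,3], [1,3,4], [2,3,4]

so the chain groups are C_0 ≅ Z^5, C_1 ≅ Z^10, C_2 ≅ Z^5.

Boundary ∂_1: C_1 → C_0 maps an edge to its endpoints' difference, ∂[p,q] = q − p.
The 5×10 boundary matrix has rank 4 and Smith normal form diag(1,1,1,1).

∂_2: C_2 → C_1 acts by ∂[p,q,r] = [q,r] − [p,r] + [p,q]. For instance
  ∂[0,1,4] = [1,4] − [0,4] + [0,1],
  ∂[1,3,4] = [3,4] − [1,4] + [1,3].
As a 10×5 matrix over Z this has rank 5, with invariant factors (1,1,1,1,1).

From H_k ≅ ker(∂_k) / im(∂_{k+1}) we obtain:

  H_0: rank C_0 − rank ∂_1 = 5 − 4 = 1, and the invariant factors of ∂_1 are all 1, so H_0 = Z.
  H_1: rank ker ∂_1 − rank ∂_2 = (10 − 4) − 5 = 1, and the invariant factors of ∂_2 are all 1, so H_1 = Z.
  H_2: rank ker ∂_2 − rank ∂_3 = (5 − 5) − 0 = 0, and there is no ∂_3, so H_2 = 0.

As a check, the Euler characteristic is 5 − 10 + 5 = 0, which agrees with 1 − 1 + 0 = 0.
(K is a triangulation of the Möbius band.)

H_0 ≅ Z,  H_1 ≅ Z,  H_2 = 0.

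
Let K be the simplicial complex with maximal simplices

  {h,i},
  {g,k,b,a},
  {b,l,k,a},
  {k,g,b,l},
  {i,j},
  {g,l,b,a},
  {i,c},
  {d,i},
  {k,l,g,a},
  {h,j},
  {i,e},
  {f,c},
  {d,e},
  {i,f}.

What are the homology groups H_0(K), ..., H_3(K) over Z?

H_0 ≅ Z^2,  H_1 ≅ Z^3,  H_2 = 0,  H_3 ≅ Z.

K has 12 vertices, 19 edges, 10 triangles, 5 3-simplices.
rank ∂_0 = 0, rank ∂_1 = 10 ⇒ b_0 = 12 − 0 − 10 = 2; all invariant factors of ∂_1 are 1 so no torsion. So H_0 = Z^2.
rank ∂_1 = 10, rank ∂_2 = 6 ⇒ b_1 = 19 − 10 − 6 = 3; all invariant factors of ∂_2 are 1 so no torsion. So H_1 = Z^3.
rank ∂_2 = 6, rank ∂_3 = 4 ⇒ b_2 = 10 − 6 − 4 = 0; all invariant factors of ∂_3 are 1 so no torsion. So H_2 = 0.
rank ∂_3 = 4, rank ∂_4 = 0 ⇒ b_3 = 5 − 4 − 0 = 1. So H_3 = Z.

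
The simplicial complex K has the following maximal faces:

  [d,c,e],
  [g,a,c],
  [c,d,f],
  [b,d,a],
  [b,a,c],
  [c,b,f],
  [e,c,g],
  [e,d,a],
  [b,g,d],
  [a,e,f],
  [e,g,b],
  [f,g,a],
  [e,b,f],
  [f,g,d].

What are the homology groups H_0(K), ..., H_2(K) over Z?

Fix the vertex order a < b < c < d < e < f < g and write every simplex with vertices in increasing order. Then dim K = 2 and the simplices of K are:

  0-simplices (7): a, b, c, d, e, f, g
  1-simplices (21): ab, ac, ad, ae, af, ag, bc, bd, be, bf, bg, cd, ce, cf, cg, de, df, dg, ef, eg, fg
  2-simplices (14): abc, abd, acg, ade, aef, afg, bcf, bdg, bef, beg, cde, cdf, ceg, dfg

Hence C_0 ≅ Z^7, C_1 ≅ Z^21, C_2 ≅ Z^14.

Boundary ∂_1: C_1 → C_0 is given by ∂[p,q] = [q] − [p]. For instance
  ∂ag = g − a.
This gives a 7×21 integer matrix of rank 6; reducing to Smith normal form yields diagonal entries (1,1,1,1,1,1).

Boundary ∂_2: C_2 → C_1 acts by ∂[p,q,r] = [q,r] − [p,r] + [p,q]. For instance
  ∂bdg = dg − bg + bd,
  ∂bef = ef − bf + be.
The resulting 21×14 matrix has rank 13, and its Smith normal form has invariant factors (1,1,1,1,1,1,1,1,1,1,1,1,1).

From H_k ≅ ker(∂_k) / im(∂_{k+1}) we obtain:

  H_0: rank C_0 − rank ∂_1 = 7 − 6 = 1, and the invariant factors of ∂_1 are all 1, so H_0 ≅ Z.
  H_1: rank ker ∂_1 − rank ∂_2 = (21 − 6) − 13 = 2, and the invariant factors of ∂_2 are all 1, so H_1 ≅ Z^2.
  H_2: rank ker ∂_2 − rank ∂_3 = (14 − 13) − 0 = 1, and there is no ∂_3, so H_2 ≅ Z.

As a check, the Euler characteristic is 7 − 21 + 14 = 0, which agrees with 1 − 2 + 1 = 0.

H_0 ≅ Z,  H_1 ≅ Z^2,  H_2 ≅ Z.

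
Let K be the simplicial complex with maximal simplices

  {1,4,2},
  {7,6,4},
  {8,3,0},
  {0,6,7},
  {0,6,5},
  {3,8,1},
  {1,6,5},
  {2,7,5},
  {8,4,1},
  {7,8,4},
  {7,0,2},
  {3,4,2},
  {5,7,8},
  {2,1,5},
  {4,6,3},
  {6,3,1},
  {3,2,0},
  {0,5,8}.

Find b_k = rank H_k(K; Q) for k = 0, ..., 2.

b_0 = 1, b_1 = 1, b_2 = 0.

Fix the vertex order 0 < 1 < 2 < 3 < 4 < 5 < 6 < 7 < 8 and write every simplex with vertices in increasing order. Then dim K = 2 and the simplices of K are:

  0-simplices (9): [0], [1], [2], [3], [4], [5], [6], [7], [8]
  1-simplices (27): (27 of them)
  2-simplices (18): [0,2,3], [0,2,7], [0,3,8], [0,5,6], [0,5,8], [0,6,7], [1,2,4], [1,2,5], [1,3,6], [1,3,8], [1,4,8], [1,5,6], [2,3,4], [2,5,7], [3,4,6], [4,6,7], [4,7,8], [5,7,8]

Hence C_0 ≅ Z^9, C_1 ≅ Z^27, C_2 ≅ Z^18.

Boundary ∂_1: C_1 → C_0 maps an edge to its endpoints' difference, ∂[p,q] = q − p. For instance
  ∂[7,8] = [8] − [7].
As a 9×27 matrix over Z this has rank 8, with invariant factors (1,1,1,1,1,1,1,1).

Boundary ∂_2: C_2 → C_1 sends each 2-simplex [p,q,r] to [q,r] − [p,r] + [p,q]. For instance
  ∂[1,2,4] = [2,4] − [1,4] + [1,2],
  ∂[1,3,8] = [3,8] − [1,8] + [1,3].
The 27×18 boundary matrix has rank 18 and Smith normal form diag(1,1,1,1,1,1,1,1,1,1,1,1,1,1,1,1,1,2).

From H_k ≅ ker(∂_k) / im(∂_{k+1}) we obtain:

  H_0: rank C_0 − rank ∂_1 = 9 − 8 = 1, and the invariant factors of ∂_1 are all 1, so H_0 ≅ Z.
  H_1: rank ker ∂_1 − rank ∂_2 = (27 − 8) − 18 = 1, and ∂_2 has invariant factor 2 > 1, so H_1 ≅ Z ⊕ Z/2.
  H_2: rank ker ∂_2 − rank ∂_3 = (18 − 18) − 0 = 0, and there is no ∂_3, so H_2 ≅ 0.

As a check, the Euler characteristic is 9 − 27 + 18 = 0, which agrees with 1 − 1 + 0 = 0.
(K is a triangulation of the Klein bottle.)

Hence the Betti numbers are b_0 = 1, b_1 = 1, b_2 = 0.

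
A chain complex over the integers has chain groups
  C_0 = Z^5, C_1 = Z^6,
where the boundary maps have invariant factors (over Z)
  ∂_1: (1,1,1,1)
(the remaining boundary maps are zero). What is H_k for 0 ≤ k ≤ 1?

H_0 = Z,  H_1 = Z^2.

H_0: b_0 = 5 − 0 − 4 = 1; torsion from ∂_1 factors > 1: none. So H_0 = Z.
H_1: b_1 = 6 − 4 − 0 = 2; torsion from ∂_2 factors > 1: none. So H_1 = Z^2.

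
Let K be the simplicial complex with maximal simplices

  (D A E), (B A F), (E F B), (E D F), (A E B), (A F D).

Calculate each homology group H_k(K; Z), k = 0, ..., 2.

H_0 = Z,  H_1 = 0,  H_2 = Z.

Fix the vertex order A < B < D < E < F and write every simplex with vertices in increasing order. Then dim K = 2 and the simplices of K are:

  0-simplices (5): A, B, D, E, F
  1-simplices (9): AB, AD, AE, AF, BE, BF, DE, DF, EF
  2-simplices (6): ABE, ABF, ADE, ADF, BEF, DEF

so the chain groups are C_0 ≅ Z^5, C_1 ≅ Z^9, C_2 ≅ Z^6.

∂_1: C_1 → C_0 maps an edge to its endpoints' difference, ∂[p,q] = q − p.
The resulting 5×9 matrix has rank 4, and its Smith normal form has invariant factors (1,1,1,1).

∂_2: C_2 → C_1 acts by ∂[p,q,r] = [q,r] − [p,r] + [p,q]. For instance
  ∂BEF = EF − BF + BE,
  ∂DEF = EF − DF + DE.
The resulting 9×6 matrix has rank 5, and its Smith normal form has invariant factors (1,1,1,1,1).

From H_k ≅ ker(∂_k) / im(∂_{k+1}) we obtain:

  H_0: rank C_0 − rank ∂_1 = 5 − 4 = 1, and the invariant factors of ∂_1 are all 1, so H_0 = Z.
  H_1: rank ker ∂_1 − rank ∂_2 = (9 − 4) − 5 = 0, and the invariant factors of ∂_2 are all 1, so H_1 = 0.
  H_2: rank ker ∂_2 − rank ∂_3 = (6 − 5) − 0 = 1, and there is no ∂_3, so H_2 = Z.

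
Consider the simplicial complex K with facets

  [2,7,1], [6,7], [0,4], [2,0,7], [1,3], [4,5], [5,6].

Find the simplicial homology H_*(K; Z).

H_0 ≅ Z,  H_1 ≅ Z,  H_2 = 0.

Order the vertices as 0 < 1 < 2 < 3 < 4 < 5 < 6 < 7. Listing each simplex with vertices in this order, K has dimension 2 with simplices:

  0-simplices (8): [0], [1], [2], [3], [4], [5], [6], [7]
  1-simplices (10): [0,2], [0,4], [0,7], [1,2], [1,3], [1,7], [2,7], [4,5], [5,6], [6,7]
  2-simplices (2): [0,2,7], [1,2,7]

giving chain groups C_0 ≅ Z^8, C_1 ≅ Z^10, C_2 ≅ Z^2.

Boundary ∂_1: C_1 → C_0 sends each edge [p,q] (with p < q) to q − p.
The 8×10 boundary matrix has rank 7 and Smith normal form diag(1,1,1,1,1,1,1).

∂_2: C_2 → C_1 sends each 2-simplex [p,q,r] to [q,r] − [p,r] + [p,q]. For instance
  ∂[0,2,7] = [2,7] − [0,7] + [0,2],
  ∂[1,2,7] = [2,7] − [1,7] + [1,2].
This gives a 10×2 integer matrix of rank 2; reducing to Smith normal form yields diagonal entries (1,1).

From H_k ≅ ker(∂_k) / im(∂_{k+1}) we obtain:

  H_0: rank C_0 − rank ∂_1 = 8 − 7 = 1, and the invariant factors of ∂_1 are all 1, so H_0 = Z.
  H_1: rank ker ∂_1 − rank ∂_2 = (10 − 7) − 2 = 1, and the invariant factors of ∂_2 are all 1, so H_1 = Z.
  H_2: rank ker ∂_2 − rank ∂_3 = (2 − 2) − 0 = 0, and there is no ∂_3, so H_2 = 0.

As a check, the Euler characteristic is 8 − 10 + 2 = 0, which agrees with 1 − 1 + 0 = 0.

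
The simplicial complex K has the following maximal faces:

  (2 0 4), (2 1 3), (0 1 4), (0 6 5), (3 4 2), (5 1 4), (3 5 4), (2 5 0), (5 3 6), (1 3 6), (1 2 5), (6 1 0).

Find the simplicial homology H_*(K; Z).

Order the vertices as 0 < 1 < 2 < 3 < 4 < 5 < 6. Listing each simplex with vertices in this order, K has dimension 2 with simplices:

  0-simplices (7): [0], [1], [2], [3], [4], [5], [6]
  1-simplices (18): [0,1], [0,2], [0,4], [0,5], [0,6], [1,2], [1,3], [1,4], [1,5], [1,6], [2,3], [2,4], [2,5], [3,4], [3,5], [3,6], [4,5], [5,6]
  2-simplices (12): [0,1,4], [0,1,6], [0,2,4], [0,2,5], [0,5,6], [1,2,3], [1,2,5], [1,3,6], [1,4,5], [2,3,4], [3,4,5], [3,5,6]

Hence C_0 ≅ Z^7, C_1 ≅ Z^18, C_2 ≅ Z^12.

Boundary ∂_1: C_1 → C_0 is given by ∂[p,q] = [q] − [p].
The resulting 7×18 matrix has rank 6, and its Smith normal form has invariant factors (1,1,1,1,1,1).

Boundary ∂_2: C_2 → C_1 sends each 2-simplex [p,q,r] to [q,r] − [p,r] + [p,q]. For instance
  ∂[1,4,5] = [4,5] − [1,5] + [1,4],
  ∂[0,2,4] = [2,4] − [0,4] + [0,2].
This gives a 18×12 integer matrix of rank 12; reducing to Smith normal form yields diagonal entries (1,1,1,1,1,1,1,1,1,1,1,2).

Computing H_k = (kernel of ∂_k) / (image of ∂_{k+1}):

  H_0: rank C_0 − rank ∂_1 = 7 − 6 = 1, and the invariant factors of ∂_1 are all 1, so H_0 = Z.
  H_1: rank ker ∂_1 − rank ∂_2 = (18 − 6) − 12 = 0, and ∂_2 has invariant factor 2 > 1, so H_1 = Z/2.
  H_2: rank ker ∂_2 − rank ∂_3 = (12 − 12) − 0 = 0, and there is no ∂_3, so H_2 = 0.

(K is a triangulation of the real projective plane RP^2.)

H_0 ≅ Z,  H_1 ≅ Z/2,  H_2 = 0.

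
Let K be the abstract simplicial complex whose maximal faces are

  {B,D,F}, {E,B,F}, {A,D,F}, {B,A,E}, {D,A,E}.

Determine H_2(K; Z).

H_2 ≅ 0.

Take the total order A < B < D < E < F on the vertex set. Then K (dimension 2) consists of the simplices:

  0-simplices (5): A, B, D, E, F
  1-simplices (10): AB, AD, AE, AF, BD, BE, BF, DE, DF, EF
  2-simplices (5): ABE, ADE, ADF, BDF, BEF

giving chain groups C_0 ≅ Z^5, C_1 ≅ Z^10, C_2 ≅ Z^5.

The boundary map ∂_1: C_1 → C_0 is given by ∂[p,q] = [q] − [p].
The 5×10 boundary matrix has rank 4 and Smith normal form diag(1,1,1,1).

∂_2: C_2 → C_1 maps a triangle to the signed sum of its edges. For instance
  ∂BEF = EF − BF + BE,
  ∂ADF = DF − AF + AD.
This gives a 10×5 integer matrix of rank 5; reducing to Smith normal form yields diagonal entries (1,1,1,1,1).

Computing H_k = (kernel of ∂_k) / (image of ∂_{k+1}):

  H_2: rank ker ∂_2 − rank ∂_3 = (5 − 5) − 0 = 0, and there is no ∂_3, so H_2 ≅ 0.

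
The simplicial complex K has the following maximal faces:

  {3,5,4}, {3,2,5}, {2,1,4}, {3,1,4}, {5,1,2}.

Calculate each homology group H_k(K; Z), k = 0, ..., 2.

H_0 = Z,  H_1 = Z,  H_2 = 0.

K has 5 vertices, 10 edges, 5 triangles.
rank ∂_0 = 0, rank ∂_1 = 4 ⇒ b_0 = 5 − 0 − 4 = 1; all invariant factors of ∂_1 are 1 so no torsion. So H_0 ≅ Z.
rank ∂_1 = 4, rank ∂_2 = 5 ⇒ b_1 = 10 − 4 − 5 = 1; all invariant factors of ∂_2 are 1 so no torsion. So H_1 ≅ Z.
rank ∂_2 = 5, rank ∂_3 = 0 ⇒ b_2 = 5 − 5 − 0 = 0. So H_2 ≅ 0.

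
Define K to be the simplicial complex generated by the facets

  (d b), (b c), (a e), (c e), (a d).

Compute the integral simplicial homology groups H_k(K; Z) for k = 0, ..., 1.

K has 5 vertices, 5 edges.
rank ∂_0 = 0, rank ∂_1 = 4 ⇒ b_0 = 5 − 0 − 4 = 1; all invariant factors of ∂_1 are 1 so no torsion. So H_0 ≅ Z.
rank ∂_1 = 4, rank ∂_2 = 0 ⇒ b_1 = 5 − 4 − 0 = 1. So H_1 ≅ Z.

H_0 = Z,  H_1 = Z.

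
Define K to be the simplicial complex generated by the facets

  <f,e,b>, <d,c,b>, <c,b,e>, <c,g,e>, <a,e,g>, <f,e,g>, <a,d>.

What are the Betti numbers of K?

b_0 = 1, b_1 = 1, b_2 = 0.

Take the total order a < b < c < d < e < f < g on the vertex set. Then K (dimension 2) consists of the simplices:

  0-simplices (7): a, b, c, d, e, f, g
  1-simplices (13): ad, ae, ag, bc, bd, be, bf, cd, ce, cg, ef, eg, fg
  2-simplices (6): aeg, bcd, bce, bef, ceg, efg

giving chain groups C_0 ≅ Z^7, C_1 ≅ Z^13, C_2 ≅ Z^6.

The boundary map ∂_1: C_1 → C_0 maps an edge to its endpoints' difference, ∂[p,q] = q − p.
As a 7×13 matrix over Z this has rank 6, with invariant factors (1,1,1,1,1,1).

The boundary map ∂_2: C_2 → C_1 acts by ∂[p,q,r] = [q,r] − [p,r] + [p,q]. For instance
  ∂bcd = cd − bd + bc,
  ∂ceg = eg − cg + ce.
This gives a 13×6 integer matrix of rank 6; reducing to Smith normal form yields diagonal entries (1,1,1,1,1,1).

From H_k ≅ ker(∂_k) / im(∂_{k+1}) we obtain:

  H_0: rank C_0 − rank ∂_1 = 7 − 6 = 1, and the invariant factors of ∂_1 are all 1, so H_0 = Z.
  H_1: rank ker ∂_1 − rank ∂_2 = (13 − 6) − 6 = 1, and the invariant factors of ∂_2 are all 1, so H_1 = Z.
  H_2: rank ker ∂_2 − rank ∂_3 = (6 − 6) − 0 = 0, and there is no ∂_3, so H_2 = 0.

As a check, the Euler characteristic is 7 − 13 + 6 = 0, which agrees with 1 − 1 + 0 = 0.

Hence the Betti numbers are b_0 = 1, b_1 = 1, b_2 = 0.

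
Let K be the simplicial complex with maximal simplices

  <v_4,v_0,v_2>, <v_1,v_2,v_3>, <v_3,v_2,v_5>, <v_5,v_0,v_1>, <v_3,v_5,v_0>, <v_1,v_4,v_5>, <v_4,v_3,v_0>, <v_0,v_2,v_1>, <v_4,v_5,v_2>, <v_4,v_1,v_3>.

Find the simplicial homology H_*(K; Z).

H_0 = Z,  H_1 = Z/2Z,  H_2 = 0.

We work with the vertex ordering v_0 < v_1 < v_2 < v_3 < v_4 < v_5. The simplices of K, each written with vertices in increasing order, are:

  0-simplices (6): [v_0], [v_1], [v_2], [v_3], [v_4], [v_5]
  1-simplices (15): (15 of them)
  2-simplices (10): [v_0,v_1,v_2], [v_0,v_1,v_5], [v_0,v_2,v_4], [v_0,v_3,v_4], [v_0,v_3,v_5], [v_1,v_2,v_3], [v_1,v_3,v_4], [v_1,v_4,v_5], [v_2,v_3,v_5], [v_2,v_4,v_5]

Hence C_0 ≅ Z^6, C_1 ≅ Z^15, C_2 ≅ Z^10.

The boundary map ∂_1: C_1 → C_0 maps an edge to its endpoints' difference, ∂[p,q] = q − p. For instance
  ∂[v_3,v_5] = [v_5] − [v_3].
The resulting 6×15 matrix has rank 5, and its Smith normal form has invariant factors (1,1,1,1,1).

∂_2: C_2 → C_1 acts by ∂[p,q,r] = [q,r] − [p,r] + [p,q]. For instance
  ∂[v_0,v_2,v_4] = [v_2,v_4] − [v_0,v_4] + [v_0,v_2],
  ∂[v_2,v_3,v_5] = [v_3,v_5] − [v_2,v_5] + [v_2,v_3].
The resulting 15×10 matrix has rank 10, and its Smith normal form has invariant factors (1,1,1,1,1,1,1,1,1,2).

Now H_k = ker ∂_k / im ∂_{k+1}, so:

  H_0: rank C_0 − rank ∂_1 = 6 − 5 = 1, and the invariant factors of ∂_1 are all 1, so H_0 = Z.
  H_1: rank ker ∂_1 − rank ∂_2 = (15 − 5) − 10 = 0, and ∂_2 has invariant factor 2 > 1, so H_1 = Z/2Z.
  H_2: rank ker ∂_2 − rank ∂_3 = (10 − 10) − 0 = 0, and there is no ∂_3, so H_2 = 0.

(K is a triangulation of the real projective plane RP^2.)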